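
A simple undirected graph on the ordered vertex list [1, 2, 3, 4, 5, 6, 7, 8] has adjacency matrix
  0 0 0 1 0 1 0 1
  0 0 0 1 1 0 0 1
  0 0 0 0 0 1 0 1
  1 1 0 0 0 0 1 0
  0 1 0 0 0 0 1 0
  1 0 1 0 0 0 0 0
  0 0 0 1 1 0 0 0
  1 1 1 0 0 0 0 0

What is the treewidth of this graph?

2

A width-2 tree decomposition is:
Bags: B1 = {3, 6, 8}  B2 = {1, 6, 8}  B3 = {1, 2, 8}  B4 = {1, 2, 4}  B5 = {2, 4, 5}  B6 = {4, 5, 7}
Tree: B1–B2, B2–B3, B3–B4, B4–B5, B5–B6
The largest bag has 3 vertices, giving width 2; this decomposition certifies tw(G) ≤ 2. For the lower bound, G contains the cycle 3–6–1–8–3, so G is not a forest; only forests have treewidth ≤ 1, hence tw(G) ≥ 2. Hence tw(G) = 2 exactly.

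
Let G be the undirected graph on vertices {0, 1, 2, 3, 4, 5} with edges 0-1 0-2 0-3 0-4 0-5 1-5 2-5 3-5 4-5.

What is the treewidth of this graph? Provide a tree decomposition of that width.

Every bag has size at most 3, so the width is 3 − 1 = 2 and tw(G) ≤ 2. Conversely, {0, 1, 5} is a clique of size 3, and the vertices of any clique must share a bag in every tree decomposition; so some bag has ≥ 3 vertices and tw(G) ≥ 2. Combining the bounds, tw(G) = 2.

Treewidth 2.
One such decomposition:
Bags: B1 = {0, 4, 5}  B2 = {0, 2, 5}  B3 = {0, 3, 5}  B4 = {0, 1, 5}
Tree: B1–B2, B1–B3, B3–B4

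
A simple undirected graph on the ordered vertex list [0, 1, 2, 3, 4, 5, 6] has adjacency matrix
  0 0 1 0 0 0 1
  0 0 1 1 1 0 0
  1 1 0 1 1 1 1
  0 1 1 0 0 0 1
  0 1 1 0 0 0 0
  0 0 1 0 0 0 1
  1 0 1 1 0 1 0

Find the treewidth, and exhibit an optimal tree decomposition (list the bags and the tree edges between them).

The largest bag has 3 vertices, giving width 2; this decomposition certifies tw(G) ≤ 2. For the lower bound, the 3 vertices {1, 2, 3} are pairwise adjacent, and any tree decomposition puts a clique entirely inside one bag — forcing width ≥ 2. Therefore the treewidth is 2.

Treewidth 2.
One such decomposition:
Bags: B1 = {2, 3, 6}  B2 = {0, 2, 6}  B3 = {1, 2, 3}  B4 = {1, 2, 4}  B5 = {2, 5, 6}
Tree: B1–B2, B1–B3, B3–B4, B2–B5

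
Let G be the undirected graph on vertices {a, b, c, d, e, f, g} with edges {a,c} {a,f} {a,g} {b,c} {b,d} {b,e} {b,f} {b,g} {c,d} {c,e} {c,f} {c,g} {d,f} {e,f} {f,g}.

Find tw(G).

3

A width-3 tree decomposition is:
Bags: B1 = {b, c, f, g}  B2 = {b, c, d, f}  B3 = {a, c, f, g}  B4 = {b, c, e, f}
Tree: B1–B2, B1–B3, B1–B4
Each bag holds 4 vertices, so the decomposition has width 3, which upper-bounds the treewidth. Conversely, {a, c, f, g} is a clique of size 4, and the vertices of any clique must share a bag in every tree decomposition; so some bag has ≥ 4 vertices and tw(G) ≥ 3. Therefore the treewidth is 3.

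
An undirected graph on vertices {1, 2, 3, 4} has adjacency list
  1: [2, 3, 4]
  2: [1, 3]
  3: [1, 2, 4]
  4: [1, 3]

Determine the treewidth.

2

A width-2 tree decomposition is:
Bags: B1 = {1, 2, 3}  B2 = {1, 3, 4}
Tree: B1–B2
Each bag holds 3 vertices, so the decomposition has width 2, which upper-bounds the treewidth. For the lower bound, the 3 vertices {1, 2, 3} are pairwise adjacent, and any tree decomposition puts a clique entirely inside one bag — forcing width ≥ 2. Therefore the treewidth is 2.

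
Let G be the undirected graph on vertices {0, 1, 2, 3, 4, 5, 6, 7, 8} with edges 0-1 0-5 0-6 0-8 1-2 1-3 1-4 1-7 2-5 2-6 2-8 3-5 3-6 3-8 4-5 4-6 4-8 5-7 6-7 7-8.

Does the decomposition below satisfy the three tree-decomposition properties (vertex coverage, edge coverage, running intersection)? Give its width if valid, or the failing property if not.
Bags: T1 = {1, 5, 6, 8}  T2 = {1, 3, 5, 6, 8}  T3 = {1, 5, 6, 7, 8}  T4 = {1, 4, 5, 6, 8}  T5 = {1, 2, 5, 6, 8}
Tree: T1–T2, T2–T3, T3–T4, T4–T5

No — vertex 0 appears in no bag.

A tree decomposition must satisfy three properties: every vertex lies in some bag; for every edge, both endpoints lie together in some bag; and for every vertex, the bags containing it form a connected subtree. Here vertex 0 appears in no bag, so the decomposition is invalid.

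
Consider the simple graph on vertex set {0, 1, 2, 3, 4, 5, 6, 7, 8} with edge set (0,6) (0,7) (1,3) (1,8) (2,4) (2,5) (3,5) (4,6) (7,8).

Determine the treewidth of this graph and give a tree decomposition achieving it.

Each bag holds 3 vertices, so the decomposition has width 2, which upper-bounds the treewidth. For the lower bound, G contains the cycle 1–8–7–0–6–4–2–5–3–1, so G is not a forest; only forests have treewidth ≤ 1, hence tw(G) ≥ 2. Combining the bounds, tw(G) = 2.

Treewidth 2.
One such decomposition:
Bags: B1 = {1, 7, 8}  B2 = {0, 1, 7}  B3 = {0, 1, 6}  B4 = {1, 4, 6}  B5 = {1, 2, 4}  B6 = {1, 2, 5}  B7 = {1, 3, 5}
Tree: B1–B2, B2–B3, B3–B4, B4–B5, B5–B6, B6–B7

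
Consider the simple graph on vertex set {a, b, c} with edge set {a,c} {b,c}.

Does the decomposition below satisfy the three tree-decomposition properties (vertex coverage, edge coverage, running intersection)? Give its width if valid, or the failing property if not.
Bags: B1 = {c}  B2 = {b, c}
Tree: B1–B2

A tree decomposition must satisfy three properties: every vertex lies in some bag; for every edge, both endpoints lie together in some bag; and for every vertex, the bags containing it form a connected subtree. Here vertex a appears in no bag, so the decomposition is invalid.

No — vertex a appears in no bag.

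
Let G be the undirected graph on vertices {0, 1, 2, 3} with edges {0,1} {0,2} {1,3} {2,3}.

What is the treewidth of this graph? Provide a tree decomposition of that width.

Each bag holds 3 vertices, so the decomposition has width 2, which upper-bounds the treewidth. For the lower bound, G contains the cycle 2–3–1–0–2, so G is not a forest; only forests have treewidth ≤ 1, hence tw(G) ≥ 2. Combining the bounds, tw(G) = 2.

Treewidth 2.
One such decomposition:
Bags: B1 = {1, 2, 3}  B2 = {0, 1, 2}
Tree: B1–B2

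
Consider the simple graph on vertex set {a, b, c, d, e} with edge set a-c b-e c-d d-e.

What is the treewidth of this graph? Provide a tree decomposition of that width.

Treewidth 1.
One optimal decomposition is:
Bags: B1 = {a, c}  B2 = {c, d}  B3 = {d, e}  B4 = {b, e}
Tree: B1–B2, B2–B3, B3–B4

Each bag holds 2 vertices, so the decomposition has width 1, which upper-bounds the treewidth. Any graph with an edge has treewidth ≥ 1, and G has the edge a–c. Hence tw(G) = 1 exactly.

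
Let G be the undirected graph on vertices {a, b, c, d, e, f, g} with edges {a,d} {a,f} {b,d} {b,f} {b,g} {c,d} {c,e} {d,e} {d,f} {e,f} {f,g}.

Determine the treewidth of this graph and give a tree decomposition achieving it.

Treewidth 2.
Bags: B1 = {c, d, e}  B2 = {d, e, f}  B3 = {b, d, f}  B4 = {a, d, f}  B5 = {b, f, g}
Tree: B1–B2, B2–B3, B2–B4, B3–B5

Each bag holds 3 vertices, so the decomposition has width 2, which upper-bounds the treewidth. Conversely, {c, d, e} is a clique of size 3, and the vertices of any clique must share a bag in every tree decomposition; so some bag has ≥ 3 vertices and tw(G) ≥ 2. The upper and lower bounds meet at 2, so that is the treewidth.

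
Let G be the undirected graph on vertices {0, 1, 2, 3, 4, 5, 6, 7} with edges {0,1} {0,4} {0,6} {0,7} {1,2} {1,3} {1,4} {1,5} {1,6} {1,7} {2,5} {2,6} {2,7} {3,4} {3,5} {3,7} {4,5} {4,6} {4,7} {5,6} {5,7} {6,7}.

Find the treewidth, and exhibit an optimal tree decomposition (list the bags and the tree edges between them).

The largest bag has 5 vertices, giving width 4; this decomposition certifies tw(G) ≤ 4. For the lower bound, the 5 vertices {1, 2, 5, 6, 7} are pairwise adjacent, and any tree decomposition puts a clique entirely inside one bag — forcing width ≥ 4. The upper and lower bounds meet at 4, so that is the treewidth.

Treewidth 4.
Bags: B1 = {1, 3, 4, 5, 7}  B2 = {1, 4, 5, 6, 7}  B3 = {0, 1, 4, 6, 7}  B4 = {1, 2, 5, 6, 7}
Tree: B1–B2, B2–B3, B2–B4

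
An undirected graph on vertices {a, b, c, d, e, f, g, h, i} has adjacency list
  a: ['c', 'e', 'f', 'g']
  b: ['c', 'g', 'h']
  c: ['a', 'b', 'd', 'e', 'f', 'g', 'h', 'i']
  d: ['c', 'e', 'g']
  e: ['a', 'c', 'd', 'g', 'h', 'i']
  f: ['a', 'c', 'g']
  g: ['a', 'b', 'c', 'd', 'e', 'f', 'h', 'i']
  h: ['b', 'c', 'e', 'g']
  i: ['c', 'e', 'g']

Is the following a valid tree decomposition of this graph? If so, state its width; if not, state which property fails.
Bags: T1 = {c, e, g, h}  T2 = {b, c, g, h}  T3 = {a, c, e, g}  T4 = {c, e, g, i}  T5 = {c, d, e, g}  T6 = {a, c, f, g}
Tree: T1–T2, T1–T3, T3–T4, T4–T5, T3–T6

Yes; width 3.

Vertex coverage: the bags together contain {a, b, c, d, e, f, g, h, i}, the full vertex set. Edge coverage: each edge of G has both endpoints in at least one bag. Running intersection: for every vertex, the bags containing it form a connected subtree. All three properties hold, so this is a valid tree decomposition of width max|bag| − 1 = 3, and hence tw(G) ≤ 3.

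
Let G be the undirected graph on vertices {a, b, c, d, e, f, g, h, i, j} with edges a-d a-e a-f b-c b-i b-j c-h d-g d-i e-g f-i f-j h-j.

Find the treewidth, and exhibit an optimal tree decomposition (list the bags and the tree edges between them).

Treewidth 2.
Bags: B1 = {a, e, g}  B2 = {a, d, g}  B3 = {a, d, f}  B4 = {d, f, i}  B5 = {f, i, j}  B6 = {b, i, j}  B7 = {b, h, j}  B8 = {b, c, h}
Tree: B1–B2, B2–B3, B3–B4, B4–B5, B5–B6, B6–B7, B7–B8

Every bag has size at most 3, so the width is 3 − 1 = 2 and tw(G) ≤ 2. Since e–g–d–a–e is a cycle in G, G is not acyclic. Forests are exactly the graphs of treewidth ≤ 1, so tw(G) ≥ 2. Therefore the treewidth is 2.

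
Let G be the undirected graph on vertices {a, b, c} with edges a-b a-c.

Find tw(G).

A width-1 tree decomposition is:
Bags: B1 = {a, c}  B2 = {a, b}
Tree: B1–B2
Each bag holds 2 vertices, so the decomposition has width 1, which upper-bounds the treewidth. Any graph with an edge has treewidth ≥ 1, and G has the edge c–a. The upper and lower bounds meet at 1, so that is the treewidth.

1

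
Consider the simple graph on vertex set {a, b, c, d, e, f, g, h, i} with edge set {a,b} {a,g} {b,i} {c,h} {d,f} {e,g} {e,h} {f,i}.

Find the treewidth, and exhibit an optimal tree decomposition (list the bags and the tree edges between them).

Treewidth 1.
One such decomposition:
Bags: B1 = {d, f}  B2 = {f, i}  B3 = {b, i}  B4 = {a, b}  B5 = {a, g}  B6 = {e, g}  B7 = {e, h}  B8 = {c, h}
Tree: B1–B2, B2–B3, B3–B4, B4–B5, B5–B6, B6–B7, B7–B8

Every bag has size at most 2, so the width is 2 − 1 = 1 and tw(G) ≤ 1. G has an edge, so its treewidth is at least 1. Combining the bounds, tw(G) = 1.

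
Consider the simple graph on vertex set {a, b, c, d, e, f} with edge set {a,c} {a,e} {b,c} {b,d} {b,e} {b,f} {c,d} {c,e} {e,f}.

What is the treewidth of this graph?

A width-2 tree decomposition is:
Bags: B1 = {b, c, e}  B2 = {b, c, d}  B3 = {a, c, e}  B4 = {b, e, f}
Tree: B1–B2, B1–B3, B1–B4
Each bag holds 3 vertices, so the decomposition has width 2, which upper-bounds the treewidth. On the other hand G contains the 3-clique {b, c, d}. A clique must lie in a single bag of any decomposition, so no decomposition can have width below 2. Therefore the treewidth is 2.

2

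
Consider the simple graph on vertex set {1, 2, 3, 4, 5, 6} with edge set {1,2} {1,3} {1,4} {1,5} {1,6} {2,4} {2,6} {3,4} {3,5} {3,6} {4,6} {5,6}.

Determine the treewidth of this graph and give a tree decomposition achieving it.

The largest bag has 4 vertices, giving width 3; this decomposition certifies tw(G) ≤ 3. Conversely, {1, 2, 4, 6} is a clique of size 4, and the vertices of any clique must share a bag in every tree decomposition; so some bag has ≥ 4 vertices and tw(G) ≥ 3. Hence tw(G) = 3 exactly.

Treewidth 3.
Bags: B1 = {1, 3, 4, 6}  B2 = {1, 3, 5, 6}  B3 = {1, 2, 4, 6}
Tree: B1–B2, B1–B3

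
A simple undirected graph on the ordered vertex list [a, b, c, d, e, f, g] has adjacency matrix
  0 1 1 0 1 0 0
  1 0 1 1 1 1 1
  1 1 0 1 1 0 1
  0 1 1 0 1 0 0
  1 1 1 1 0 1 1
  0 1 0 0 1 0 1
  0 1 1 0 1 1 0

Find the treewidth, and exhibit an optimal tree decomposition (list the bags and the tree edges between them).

Treewidth 3.
One optimal decomposition is:
Bags: B1 = {b, c, d, e}  B2 = {a, b, c, e}  B3 = {b, c, e, g}  B4 = {b, e, f, g}
Tree: B1–B2, B2–B3, B3–B4

Each bag holds 4 vertices, so the decomposition has width 3, which upper-bounds the treewidth. For the lower bound, the 4 vertices {b, c, d, e} are pairwise adjacent, and any tree decomposition puts a clique entirely inside one bag — forcing width ≥ 3. Hence tw(G) = 3 exactly.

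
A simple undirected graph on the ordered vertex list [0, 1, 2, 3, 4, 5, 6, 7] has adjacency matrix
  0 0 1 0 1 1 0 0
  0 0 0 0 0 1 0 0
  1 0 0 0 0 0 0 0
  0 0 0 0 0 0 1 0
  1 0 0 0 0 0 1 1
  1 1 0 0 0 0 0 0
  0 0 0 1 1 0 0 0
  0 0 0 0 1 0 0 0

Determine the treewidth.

1

A width-1 tree decomposition is:
Bags: B1 = {0, 2}  B2 = {0, 5}  B3 = {0, 4}  B4 = {4, 6}  B5 = {4, 7}  B6 = {1, 5}  B7 = {3, 6}
Tree: B1–B2, B2–B3, B3–B4, B4–B5, B2–B6, B4–B7
Every bag has size at most 2, so the width is 2 − 1 = 1 and tw(G) ≤ 1. Any graph with an edge has treewidth ≥ 1, and G has the edge 2–0. Hence tw(G) = 1 exactly.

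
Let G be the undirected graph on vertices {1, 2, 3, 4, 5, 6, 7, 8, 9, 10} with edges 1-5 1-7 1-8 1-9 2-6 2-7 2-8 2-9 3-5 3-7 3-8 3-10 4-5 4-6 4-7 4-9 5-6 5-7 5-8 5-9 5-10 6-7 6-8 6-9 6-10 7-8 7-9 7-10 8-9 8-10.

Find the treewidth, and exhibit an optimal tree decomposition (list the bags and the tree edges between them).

The largest bag has 5 vertices, giving width 4; this decomposition certifies tw(G) ≤ 4. Conversely, {2, 6, 7, 8, 9} is a clique of size 5, and the vertices of any clique must share a bag in every tree decomposition; so some bag has ≥ 5 vertices and tw(G) ≥ 4. Combining the bounds, tw(G) = 4.

Treewidth 4.
One optimal decomposition is:
Bags: B1 = {5, 6, 7, 8, 9}  B2 = {2, 6, 7, 8, 9}  B3 = {1, 5, 7, 8, 9}  B4 = {5, 6, 7, 8, 10}  B5 = {4, 5, 6, 7, 9}  B6 = {3, 5, 7, 8, 10}
Tree: B1–B2, B1–B3, B1–B4, B1–B5, B4–B6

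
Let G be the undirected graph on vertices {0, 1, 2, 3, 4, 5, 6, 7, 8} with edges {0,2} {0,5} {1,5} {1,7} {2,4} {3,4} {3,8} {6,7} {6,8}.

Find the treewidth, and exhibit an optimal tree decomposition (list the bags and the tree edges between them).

Treewidth 2.
One such decomposition:
Bags: B1 = {6, 7, 8}  B2 = {3, 7, 8}  B3 = {3, 4, 7}  B4 = {2, 4, 7}  B5 = {0, 2, 7}  B6 = {0, 5, 7}  B7 = {1, 5, 7}
Tree: B1–B2, B2–B3, B3–B4, B4–B5, B5–B6, B6–B7

The largest bag has 3 vertices, giving width 2; this decomposition certifies tw(G) ≤ 2. Since 7–6–8–3–4–2–0–5–1–7 is a cycle in G, G is not acyclic. Forests are exactly the graphs of treewidth ≤ 1, so tw(G) ≥ 2. Therefore the treewidth is 2.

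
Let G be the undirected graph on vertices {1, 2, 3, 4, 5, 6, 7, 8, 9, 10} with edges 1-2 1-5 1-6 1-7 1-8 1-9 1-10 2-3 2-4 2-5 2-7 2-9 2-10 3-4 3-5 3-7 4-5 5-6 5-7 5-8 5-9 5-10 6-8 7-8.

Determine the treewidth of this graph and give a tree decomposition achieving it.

The largest bag has 4 vertices, giving width 3; this decomposition certifies tw(G) ≤ 3. For the lower bound, the 4 vertices {1, 5, 6, 8} are pairwise adjacent, and any tree decomposition puts a clique entirely inside one bag — forcing width ≥ 3. Hence tw(G) = 3 exactly.

Treewidth 3.
One optimal decomposition is:
Bags: B1 = {1, 5, 7, 8}  B2 = {1, 2, 5, 7}  B3 = {1, 5, 6, 8}  B4 = {2, 3, 5, 7}  B5 = {1, 2, 5, 10}  B6 = {1, 2, 5, 9}  B7 = {2, 3, 4, 5}
Tree: B1–B2, B1–B3, B2–B4, B2–B5, B5–B6, B4–B7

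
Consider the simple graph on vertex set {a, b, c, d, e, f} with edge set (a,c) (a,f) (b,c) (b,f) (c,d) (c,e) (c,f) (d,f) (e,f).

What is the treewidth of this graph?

2

A width-2 tree decomposition is:
Bags: B1 = {a, c, f}  B2 = {c, e, f}  B3 = {b, c, f}  B4 = {c, d, f}
Tree: B1–B2, B2–B3, B1–B4
Each bag holds 3 vertices, so the decomposition has width 2, which upper-bounds the treewidth. For the lower bound, the 3 vertices {c, d, f} are pairwise adjacent, and any tree decomposition puts a clique entirely inside one bag — forcing width ≥ 2. Therefore the treewidth is 2.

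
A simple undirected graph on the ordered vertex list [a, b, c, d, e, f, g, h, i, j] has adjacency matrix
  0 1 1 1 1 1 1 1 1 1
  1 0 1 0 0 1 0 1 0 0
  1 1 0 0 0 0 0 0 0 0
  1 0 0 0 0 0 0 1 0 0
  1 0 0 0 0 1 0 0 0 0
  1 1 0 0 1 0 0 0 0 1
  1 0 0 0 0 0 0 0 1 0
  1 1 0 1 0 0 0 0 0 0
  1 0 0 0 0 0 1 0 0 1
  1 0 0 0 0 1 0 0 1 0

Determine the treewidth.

A width-2 tree decomposition is:
Bags: B1 = {a, f, j}  B2 = {a, i, j}  B3 = {a, b, f}  B4 = {a, g, i}  B5 = {a, b, c}  B6 = {a, e, f}  B7 = {a, b, h}  B8 = {a, d, h}
Tree: B1–B2, B1–B3, B2–B4, B3–B5, B1–B6, B5–B7, B7–B8
Every bag has size at most 3, so the width is 3 − 1 = 2 and tw(G) ≤ 2. On the other hand G contains the 3-clique {a, d, h}. A clique must lie in a single bag of any decomposition, so no decomposition can have width below 2. Hence tw(G) = 2 exactly.

2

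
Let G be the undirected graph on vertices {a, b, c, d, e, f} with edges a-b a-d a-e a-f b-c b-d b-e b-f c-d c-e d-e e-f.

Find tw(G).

3

A width-3 tree decomposition is:
Bags: B1 = {b, c, d, e}  B2 = {a, b, d, e}  B3 = {a, b, e, f}
Tree: B1–B2, B2–B3
Each bag holds 4 vertices, so the decomposition has width 3, which upper-bounds the treewidth. Conversely, {b, c, d, e} is a clique of size 4, and the vertices of any clique must share a bag in every tree decomposition; so some bag has ≥ 4 vertices and tw(G) ≥ 3. The upper and lower bounds meet at 3, so that is the treewidth.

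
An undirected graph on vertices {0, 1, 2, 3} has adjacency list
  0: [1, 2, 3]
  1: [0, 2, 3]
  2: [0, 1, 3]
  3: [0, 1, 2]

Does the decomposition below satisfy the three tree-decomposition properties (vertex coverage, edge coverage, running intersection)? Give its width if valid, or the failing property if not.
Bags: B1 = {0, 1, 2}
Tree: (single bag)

No — vertex 3 appears in no bag.

A tree decomposition must satisfy three properties: every vertex lies in some bag; for every edge, both endpoints lie together in some bag; and for every vertex, the bags containing it form a connected subtree. Here vertex 3 appears in no bag, so the decomposition is invalid.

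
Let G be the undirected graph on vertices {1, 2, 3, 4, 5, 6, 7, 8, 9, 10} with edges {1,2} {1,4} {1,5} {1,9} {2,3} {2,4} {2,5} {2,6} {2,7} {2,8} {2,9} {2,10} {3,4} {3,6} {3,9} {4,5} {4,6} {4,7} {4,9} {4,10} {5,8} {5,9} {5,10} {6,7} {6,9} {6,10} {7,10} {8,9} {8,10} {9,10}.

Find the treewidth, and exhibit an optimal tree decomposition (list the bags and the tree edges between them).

Treewidth 4.
One such decomposition:
Bags: B1 = {2, 4, 5, 9, 10}  B2 = {2, 4, 6, 9, 10}  B3 = {2, 3, 4, 6, 9}  B4 = {2, 4, 6, 7, 10}  B5 = {2, 5, 8, 9, 10}  B6 = {1, 2, 4, 5, 9}
Tree: B1–B2, B2–B3, B2–B4, B1–B5, B1–B6

The largest bag has 5 vertices, giving width 4; this decomposition certifies tw(G) ≤ 4. On the other hand G contains the 5-clique {2, 5, 8, 9, 10}. A clique must lie in a single bag of any decomposition, so no decomposition can have width below 4. The upper and lower bounds meet at 4, so that is the treewidth.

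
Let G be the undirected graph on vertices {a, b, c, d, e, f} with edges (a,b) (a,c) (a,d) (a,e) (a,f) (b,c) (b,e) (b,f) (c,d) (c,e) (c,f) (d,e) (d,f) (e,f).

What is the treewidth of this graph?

A width-4 tree decomposition is:
Bags: B1 = {a, c, d, e, f}  B2 = {a, b, c, e, f}
Tree: B1–B2
The largest bag has 5 vertices, giving width 4; this decomposition certifies tw(G) ≤ 4. On the other hand G contains the 5-clique {a, c, d, e, f}. A clique must lie in a single bag of any decomposition, so no decomposition can have width below 4. Combining the bounds, tw(G) = 4.

4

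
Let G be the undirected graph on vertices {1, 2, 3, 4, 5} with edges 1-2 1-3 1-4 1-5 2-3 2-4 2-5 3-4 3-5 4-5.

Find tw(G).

A width-4 tree decomposition is:
Bags: B1 = {1, 2, 3, 4, 5}
Tree: (single bag)
A single bag containing all 5 vertices is trivially a valid decomposition of width 4. Conversely, {1, 2, 3, 4, 5} is a clique of size 5, and the vertices of any clique must share a bag in every tree decomposition; so some bag has ≥ 5 vertices and tw(G) ≥ 4. The upper and lower bounds meet at 4, so that is the treewidth.

4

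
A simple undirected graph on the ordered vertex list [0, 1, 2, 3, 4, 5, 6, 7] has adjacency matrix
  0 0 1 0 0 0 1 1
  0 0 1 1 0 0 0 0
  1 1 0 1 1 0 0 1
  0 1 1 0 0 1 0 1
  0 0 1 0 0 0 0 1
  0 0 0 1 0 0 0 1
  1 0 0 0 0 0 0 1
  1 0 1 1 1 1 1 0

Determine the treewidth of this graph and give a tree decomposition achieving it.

Treewidth 2.
One optimal decomposition is:
Bags: B1 = {0, 2, 7}  B2 = {2, 3, 7}  B3 = {1, 2, 3}  B4 = {2, 4, 7}  B5 = {0, 6, 7}  B6 = {3, 5, 7}
Tree: B1–B2, B2–B3, B1–B4, B1–B5, B2–B6

The largest bag has 3 vertices, giving width 2; this decomposition certifies tw(G) ≤ 2. Conversely, {1, 2, 3} is a clique of size 3, and the vertices of any clique must share a bag in every tree decomposition; so some bag has ≥ 3 vertices and tw(G) ≥ 2. Hence tw(G) = 2 exactly.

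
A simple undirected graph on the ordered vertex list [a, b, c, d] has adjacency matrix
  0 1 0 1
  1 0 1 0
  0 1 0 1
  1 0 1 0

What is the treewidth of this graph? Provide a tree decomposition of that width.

Every bag has size at most 3, so the width is 3 − 1 = 2 and tw(G) ≤ 2. Since c–b–a–d–c is a cycle in G, G is not acyclic. Forests are exactly the graphs of treewidth ≤ 1, so tw(G) ≥ 2. The upper and lower bounds meet at 2, so that is the treewidth.

Treewidth 2.
One such decomposition:
Bags: B1 = {a, b, c}  B2 = {a, c, d}
Tree: B1–B2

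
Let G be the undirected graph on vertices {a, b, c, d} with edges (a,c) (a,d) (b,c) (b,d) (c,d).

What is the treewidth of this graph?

A width-2 tree decomposition is:
Bags: B1 = {b, c, d}  B2 = {a, c, d}
Tree: B1–B2
The largest bag has 3 vertices, giving width 2; this decomposition certifies tw(G) ≤ 2. On the other hand G contains the 3-clique {a, c, d}. A clique must lie in a single bag of any decomposition, so no decomposition can have width below 2. The upper and lower bounds meet at 2, so that is the treewidth.

2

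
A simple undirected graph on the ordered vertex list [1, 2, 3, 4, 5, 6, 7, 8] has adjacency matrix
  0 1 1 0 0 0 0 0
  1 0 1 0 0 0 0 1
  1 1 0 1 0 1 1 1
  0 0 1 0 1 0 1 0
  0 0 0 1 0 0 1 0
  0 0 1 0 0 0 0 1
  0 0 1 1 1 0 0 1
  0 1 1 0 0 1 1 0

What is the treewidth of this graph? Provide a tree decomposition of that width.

Treewidth 2.
Bags: B1 = {3, 4, 7}  B2 = {3, 7, 8}  B3 = {2, 3, 8}  B4 = {3, 6, 8}  B5 = {1, 2, 3}  B6 = {4, 5, 7}
Tree: B1–B2, B2–B3, B2–B4, B3–B5, B1–B6

Each bag holds 3 vertices, so the decomposition has width 2, which upper-bounds the treewidth. On the other hand G contains the 3-clique {2, 3, 8}. A clique must lie in a single bag of any decomposition, so no decomposition can have width below 2. Combining the bounds, tw(G) = 2.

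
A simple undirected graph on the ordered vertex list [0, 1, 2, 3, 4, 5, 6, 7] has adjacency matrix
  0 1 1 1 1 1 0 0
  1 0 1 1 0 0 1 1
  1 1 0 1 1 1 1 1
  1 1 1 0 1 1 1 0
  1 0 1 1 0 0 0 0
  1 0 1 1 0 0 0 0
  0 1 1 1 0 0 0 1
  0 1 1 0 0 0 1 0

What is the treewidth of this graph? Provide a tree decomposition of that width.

Treewidth 3.
Bags: B1 = {0, 2, 3, 5}  B2 = {0, 1, 2, 3}  B3 = {1, 2, 3, 6}  B4 = {1, 2, 6, 7}  B5 = {0, 2, 3, 4}
Tree: B1–B2, B2–B3, B3–B4, B2–B5

Every bag has size at most 4, so the width is 4 − 1 = 3 and tw(G) ≤ 3. For the lower bound, the 4 vertices {0, 1, 2, 3} are pairwise adjacent, and any tree decomposition puts a clique entirely inside one bag — forcing width ≥ 3. The upper and lower bounds meet at 3, so that is the treewidth.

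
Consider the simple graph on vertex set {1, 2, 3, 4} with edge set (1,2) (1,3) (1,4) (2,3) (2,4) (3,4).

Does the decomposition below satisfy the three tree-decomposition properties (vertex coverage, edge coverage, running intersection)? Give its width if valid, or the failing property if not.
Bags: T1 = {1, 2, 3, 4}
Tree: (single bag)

Yes; width 3.

Every vertex of G appears in some bag (union = {1, 2, 3, 4}); every edge is covered by a bag; and for each vertex v the set of bags containing v is connected in the bag tree. The decomposition is therefore valid. The largest bag has 4 vertices, so the width is 3.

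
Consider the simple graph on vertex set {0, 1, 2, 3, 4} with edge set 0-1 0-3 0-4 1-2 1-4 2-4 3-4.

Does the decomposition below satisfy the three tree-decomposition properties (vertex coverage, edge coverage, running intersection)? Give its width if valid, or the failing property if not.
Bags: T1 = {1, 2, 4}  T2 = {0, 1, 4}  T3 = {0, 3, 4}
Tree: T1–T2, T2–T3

Checking the three conditions: (i) the bags cover all of {0, 1, 2, 3, 4}; (ii) for each edge, some bag contains both endpoints; (iii) the bags containing any fixed vertex form a subtree. All hold, so the decomposition is valid with width 3 − 1 = 2.

Yes; width 2.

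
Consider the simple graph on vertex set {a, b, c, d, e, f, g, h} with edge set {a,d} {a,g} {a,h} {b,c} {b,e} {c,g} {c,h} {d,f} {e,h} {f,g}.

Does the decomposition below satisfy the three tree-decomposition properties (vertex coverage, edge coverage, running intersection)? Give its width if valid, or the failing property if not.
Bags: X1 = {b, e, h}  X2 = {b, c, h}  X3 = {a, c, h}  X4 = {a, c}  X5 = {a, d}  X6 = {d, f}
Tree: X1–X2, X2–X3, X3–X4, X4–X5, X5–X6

A tree decomposition must satisfy three properties: every vertex lies in some bag; for every edge, both endpoints lie together in some bag; and for every vertex, the bags containing it form a connected subtree. Here vertex g appears in no bag, so the decomposition is invalid.

No — vertex g appears in no bag.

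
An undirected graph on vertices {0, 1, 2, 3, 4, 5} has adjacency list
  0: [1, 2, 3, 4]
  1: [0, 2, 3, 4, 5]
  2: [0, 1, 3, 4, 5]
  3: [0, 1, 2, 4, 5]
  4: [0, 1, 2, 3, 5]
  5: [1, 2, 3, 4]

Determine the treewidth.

A width-4 tree decomposition is:
Bags: B1 = {1, 2, 3, 4, 5}  B2 = {0, 1, 2, 3, 4}
Tree: B1–B2
Each bag holds 5 vertices, so the decomposition has width 4, which upper-bounds the treewidth. For the lower bound, the 5 vertices {0, 1, 2, 3, 4} are pairwise adjacent, and any tree decomposition puts a clique entirely inside one bag — forcing width ≥ 4. Therefore the treewidth is 4.

4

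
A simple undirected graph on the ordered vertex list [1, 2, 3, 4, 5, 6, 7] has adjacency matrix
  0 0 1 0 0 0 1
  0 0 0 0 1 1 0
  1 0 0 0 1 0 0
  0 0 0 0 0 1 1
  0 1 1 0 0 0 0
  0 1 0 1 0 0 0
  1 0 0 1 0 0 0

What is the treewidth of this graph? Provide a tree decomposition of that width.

Every bag has size at most 3, so the width is 3 − 1 = 2 and tw(G) ≤ 2. For the lower bound, G contains the cycle 2–5–3–1–7–4–6–2, so G is not a forest; only forests have treewidth ≤ 1, hence tw(G) ≥ 2. Hence tw(G) = 2 exactly.

Treewidth 2.
One such decomposition:
Bags: B1 = {2, 3, 5}  B2 = {1, 2, 3}  B3 = {1, 2, 7}  B4 = {2, 4, 7}  B5 = {2, 4, 6}
Tree: B1–B2, B2–B3, B3–B4, B4–B5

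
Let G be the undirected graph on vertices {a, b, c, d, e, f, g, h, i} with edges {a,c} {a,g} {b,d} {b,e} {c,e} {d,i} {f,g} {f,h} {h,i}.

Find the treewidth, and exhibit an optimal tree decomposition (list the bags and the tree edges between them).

Each bag holds 3 vertices, so the decomposition has width 2, which upper-bounds the treewidth. For the lower bound, G contains the cycle a–c–e–b–d–i–h–f–g–a, so G is not a forest; only forests have treewidth ≤ 1, hence tw(G) ≥ 2. Combining the bounds, tw(G) = 2.

Treewidth 2.
One such decomposition:
Bags: B1 = {a, c, e}  B2 = {a, b, e}  B3 = {a, b, d}  B4 = {a, d, i}  B5 = {a, h, i}  B6 = {a, f, h}  B7 = {a, f, g}
Tree: B1–B2, B2–B3, B3–B4, B4–B5, B5–B6, B6–B7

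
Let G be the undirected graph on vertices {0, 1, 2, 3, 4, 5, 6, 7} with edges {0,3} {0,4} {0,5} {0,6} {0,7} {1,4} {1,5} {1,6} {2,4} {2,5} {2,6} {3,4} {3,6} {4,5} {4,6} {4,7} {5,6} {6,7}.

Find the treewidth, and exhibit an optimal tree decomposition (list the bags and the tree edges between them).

Every bag has size at most 4, so the width is 4 − 1 = 3 and tw(G) ≤ 3. On the other hand G contains the 4-clique {0, 3, 4, 6}. A clique must lie in a single bag of any decomposition, so no decomposition can have width below 3. Hence tw(G) = 3 exactly.

Treewidth 3.
Bags: B1 = {0, 4, 5, 6}  B2 = {1, 4, 5, 6}  B3 = {0, 4, 6, 7}  B4 = {0, 3, 4, 6}  B5 = {2, 4, 5, 6}
Tree: B1–B2, B1–B3, B3–B4, B2–B5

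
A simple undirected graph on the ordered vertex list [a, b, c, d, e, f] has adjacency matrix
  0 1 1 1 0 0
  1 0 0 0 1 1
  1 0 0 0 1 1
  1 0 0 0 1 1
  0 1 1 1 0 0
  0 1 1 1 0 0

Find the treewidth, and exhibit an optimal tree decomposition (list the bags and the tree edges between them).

Treewidth 3.
One such decomposition:
Bags: B1 = {a, d, e, f}  B2 = {a, c, e, f}  B3 = {a, b, e, f}
Tree: B1–B2, B2–B3

Every bag has size at most 4, so the width is 4 − 1 = 3 and tw(G) ≤ 3. For the lower bound: the 4 vertex sets {d,f}, {a,c}, {e}, {b} are disjoint, each induces a connected subgraph, and every pair is joined by at least one edge of G. Contracting each set to a single vertex therefore yields K_{4} as a minor, and since treewidth is minor-monotone, tw(G) ≥ tw(K_{4}) = 3. Hence tw(G) = 3 exactly.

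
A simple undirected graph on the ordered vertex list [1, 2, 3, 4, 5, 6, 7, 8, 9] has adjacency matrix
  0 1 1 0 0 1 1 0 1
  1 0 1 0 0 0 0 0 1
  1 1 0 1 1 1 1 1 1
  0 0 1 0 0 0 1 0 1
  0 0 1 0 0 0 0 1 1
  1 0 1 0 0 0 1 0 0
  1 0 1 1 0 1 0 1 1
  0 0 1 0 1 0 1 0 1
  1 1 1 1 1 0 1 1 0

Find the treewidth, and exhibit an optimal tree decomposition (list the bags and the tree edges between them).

Every bag has size at most 4, so the width is 4 − 1 = 3 and tw(G) ≤ 3. For the lower bound, the 4 vertices {1, 2, 3, 9} are pairwise adjacent, and any tree decomposition puts a clique entirely inside one bag — forcing width ≥ 3. Hence tw(G) = 3 exactly.

Treewidth 3.
One optimal decomposition is:
Bags: B1 = {1, 3, 7, 9}  B2 = {3, 7, 8, 9}  B3 = {1, 2, 3, 9}  B4 = {3, 5, 8, 9}  B5 = {3, 4, 7, 9}  B6 = {1, 3, 6, 7}
Tree: B1–B2, B1–B3, B2–B4, B2–B5, B1–B6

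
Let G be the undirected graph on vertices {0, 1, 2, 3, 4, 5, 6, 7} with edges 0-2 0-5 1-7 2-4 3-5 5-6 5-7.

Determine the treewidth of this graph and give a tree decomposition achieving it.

Treewidth 1.
One optimal decomposition is:
Bags: B1 = {1, 7}  B2 = {5, 7}  B3 = {0, 5}  B4 = {0, 2}  B5 = {5, 6}  B6 = {3, 5}  B7 = {2, 4}
Tree: B1–B2, B2–B3, B3–B4, B2–B5, B3–B6, B4–B7

Each bag holds 2 vertices, so the decomposition has width 1, which upper-bounds the treewidth. Since G has at least one edge (e.g. 1–7), it is not an edgeless graph, so tw(G) ≥ 1. The upper and lower bounds meet at 1, so that is the treewidth.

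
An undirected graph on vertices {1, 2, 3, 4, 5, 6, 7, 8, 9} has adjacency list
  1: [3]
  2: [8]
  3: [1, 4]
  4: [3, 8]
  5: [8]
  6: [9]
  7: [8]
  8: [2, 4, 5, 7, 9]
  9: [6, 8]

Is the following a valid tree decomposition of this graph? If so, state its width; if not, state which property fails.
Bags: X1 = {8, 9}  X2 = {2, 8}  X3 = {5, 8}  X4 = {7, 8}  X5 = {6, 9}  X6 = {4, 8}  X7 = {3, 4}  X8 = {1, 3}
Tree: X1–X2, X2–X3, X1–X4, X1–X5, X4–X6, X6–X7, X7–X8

Every vertex of G appears in some bag (union = {1, 2, 3, 4, 5, 6, 7, 8, 9}); every edge is covered by a bag; and for each vertex v the set of bags containing v is connected in the bag tree. The decomposition is therefore valid. The largest bag has 2 vertices, so the width is 1.

Yes; width 1.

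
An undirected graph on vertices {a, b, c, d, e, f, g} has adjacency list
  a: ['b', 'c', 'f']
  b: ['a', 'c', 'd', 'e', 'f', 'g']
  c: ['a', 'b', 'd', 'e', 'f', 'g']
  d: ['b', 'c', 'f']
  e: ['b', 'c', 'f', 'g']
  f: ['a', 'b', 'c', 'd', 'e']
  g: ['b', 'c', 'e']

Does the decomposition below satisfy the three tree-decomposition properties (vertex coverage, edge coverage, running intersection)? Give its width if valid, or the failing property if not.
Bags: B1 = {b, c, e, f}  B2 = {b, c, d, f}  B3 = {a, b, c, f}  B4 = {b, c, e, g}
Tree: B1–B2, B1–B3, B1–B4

Yes; width 3.

Every vertex of G appears in some bag (union = {a, b, c, d, e, f, g}); every edge is covered by a bag; and for each vertex v the set of bags containing v is connected in the bag tree. The decomposition is therefore valid. The largest bag has 4 vertices, so the width is 3.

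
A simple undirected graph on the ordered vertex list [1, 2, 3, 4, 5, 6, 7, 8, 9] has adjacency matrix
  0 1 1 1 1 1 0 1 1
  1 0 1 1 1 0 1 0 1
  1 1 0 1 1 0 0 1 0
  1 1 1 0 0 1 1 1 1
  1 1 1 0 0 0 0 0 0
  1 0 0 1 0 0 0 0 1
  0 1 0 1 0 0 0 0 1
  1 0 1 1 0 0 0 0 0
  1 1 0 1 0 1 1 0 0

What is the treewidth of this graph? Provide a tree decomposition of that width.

Treewidth 3.
One optimal decomposition is:
Bags: B1 = {1, 2, 3, 4}  B2 = {1, 2, 4, 9}  B3 = {1, 3, 4, 8}  B4 = {1, 4, 6, 9}  B5 = {1, 2, 3, 5}  B6 = {2, 4, 7, 9}
Tree: B1–B2, B1–B3, B2–B4, B1–B5, B2–B6

Each bag holds 4 vertices, so the decomposition has width 3, which upper-bounds the treewidth. For the lower bound, the 4 vertices {1, 3, 4, 8} are pairwise adjacent, and any tree decomposition puts a clique entirely inside one bag — forcing width ≥ 3. Hence tw(G) = 3 exactly.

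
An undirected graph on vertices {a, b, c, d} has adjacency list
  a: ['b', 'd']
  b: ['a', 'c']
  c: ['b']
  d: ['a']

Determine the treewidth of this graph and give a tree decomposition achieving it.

Treewidth 1.
One such decomposition:
Bags: B1 = {a, b}  B2 = {a, d}  B3 = {b, c}
Tree: B1–B2, B1–B3

Every bag has size at most 2, so the width is 2 − 1 = 1 and tw(G) ≤ 1. Since G has at least one edge (e.g. b–a), it is not an edgeless graph, so tw(G) ≥ 1. Therefore the treewidth is 1.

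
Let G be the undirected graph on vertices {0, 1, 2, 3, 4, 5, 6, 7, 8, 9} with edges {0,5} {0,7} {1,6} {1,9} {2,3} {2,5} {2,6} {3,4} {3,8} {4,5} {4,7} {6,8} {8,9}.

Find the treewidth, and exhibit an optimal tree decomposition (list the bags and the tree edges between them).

Treewidth 2.
One such decomposition:
Bags: B1 = {1, 6, 9}  B2 = {6, 8, 9}  B3 = {2, 6, 8}  B4 = {2, 3, 8}  B5 = {2, 3, 5}  B6 = {3, 4, 5}  B7 = {0, 4, 5}  B8 = {0, 4, 7}
Tree: B1–B2, B2–B3, B3–B4, B4–B5, B5–B6, B6–B7, B7–B8

The largest bag has 3 vertices, giving width 2; this decomposition certifies tw(G) ≤ 2. The edges 1–9–8–6–1 form a cycle, so G is not a tree and its treewidth is at least 2. Hence tw(G) = 2 exactly.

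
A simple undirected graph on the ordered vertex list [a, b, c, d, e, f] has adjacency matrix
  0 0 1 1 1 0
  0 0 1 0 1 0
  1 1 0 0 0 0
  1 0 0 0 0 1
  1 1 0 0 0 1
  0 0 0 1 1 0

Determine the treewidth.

A width-2 tree decomposition is:
Bags: B1 = {b, c, e}  B2 = {a, c, e}  B3 = {a, e, f}  B4 = {a, d, f}
Tree: B1–B2, B2–B3, B3–B4
Every bag has size at most 3, so the width is 3 − 1 = 2 and tw(G) ≤ 2. For the lower bound, G contains the cycle b–c–a–e–b, so G is not a forest; only forests have treewidth ≤ 1, hence tw(G) ≥ 2. Combining the bounds, tw(G) = 2.

2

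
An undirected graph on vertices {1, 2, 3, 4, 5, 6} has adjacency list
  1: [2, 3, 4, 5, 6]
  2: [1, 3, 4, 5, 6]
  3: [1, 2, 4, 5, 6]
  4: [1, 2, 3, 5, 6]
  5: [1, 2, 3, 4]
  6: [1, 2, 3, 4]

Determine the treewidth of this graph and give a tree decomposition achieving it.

Treewidth 4.
One optimal decomposition is:
Bags: B1 = {1, 2, 3, 4, 6}  B2 = {1, 2, 3, 4, 5}
Tree: B1–B2

Each bag holds 5 vertices, so the decomposition has width 4, which upper-bounds the treewidth. On the other hand G contains the 5-clique {1, 2, 3, 4, 5}. A clique must lie in a single bag of any decomposition, so no decomposition can have width below 4. The upper and lower bounds meet at 4, so that is the treewidth.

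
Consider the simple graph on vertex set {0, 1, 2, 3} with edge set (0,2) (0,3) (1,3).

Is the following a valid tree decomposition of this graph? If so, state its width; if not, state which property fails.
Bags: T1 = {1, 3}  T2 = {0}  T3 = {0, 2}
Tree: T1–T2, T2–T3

A tree decomposition must satisfy three properties: every vertex lies in some bag; for every edge, both endpoints lie together in some bag; and for every vertex, the bags containing it form a connected subtree. Here edge (3,0) lies in no bag, so the decomposition is invalid.

No — edge (3,0) lies in no bag.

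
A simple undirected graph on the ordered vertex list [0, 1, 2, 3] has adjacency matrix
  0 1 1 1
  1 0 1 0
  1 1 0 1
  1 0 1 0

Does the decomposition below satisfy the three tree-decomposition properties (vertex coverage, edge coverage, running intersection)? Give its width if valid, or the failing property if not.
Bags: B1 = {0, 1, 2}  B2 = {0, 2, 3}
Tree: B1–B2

Yes; width 2.

Checking the three conditions: (i) the bags cover all of {0, 1, 2, 3}; (ii) for each edge, some bag contains both endpoints; (iii) the bags containing any fixed vertex form a subtree. All hold, so the decomposition is valid with width 3 − 1 = 2.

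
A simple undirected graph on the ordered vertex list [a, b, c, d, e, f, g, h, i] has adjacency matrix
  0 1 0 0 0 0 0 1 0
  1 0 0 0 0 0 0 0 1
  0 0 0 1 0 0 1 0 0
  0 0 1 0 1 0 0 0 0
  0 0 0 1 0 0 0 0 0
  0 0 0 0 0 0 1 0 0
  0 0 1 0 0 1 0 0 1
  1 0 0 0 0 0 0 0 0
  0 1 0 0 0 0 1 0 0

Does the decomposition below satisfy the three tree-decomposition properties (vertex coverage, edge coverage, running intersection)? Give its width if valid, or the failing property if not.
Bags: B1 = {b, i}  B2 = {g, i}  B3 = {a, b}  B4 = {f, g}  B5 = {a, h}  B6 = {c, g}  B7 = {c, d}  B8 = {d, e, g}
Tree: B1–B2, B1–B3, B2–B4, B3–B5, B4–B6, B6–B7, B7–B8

A tree decomposition must satisfy three properties: every vertex lies in some bag; for every edge, both endpoints lie together in some bag; and for every vertex, the bags containing it form a connected subtree. Here bags containing vertex g are not connected in the tree, so the decomposition is invalid.

No — bags containing vertex g are not connected in the tree.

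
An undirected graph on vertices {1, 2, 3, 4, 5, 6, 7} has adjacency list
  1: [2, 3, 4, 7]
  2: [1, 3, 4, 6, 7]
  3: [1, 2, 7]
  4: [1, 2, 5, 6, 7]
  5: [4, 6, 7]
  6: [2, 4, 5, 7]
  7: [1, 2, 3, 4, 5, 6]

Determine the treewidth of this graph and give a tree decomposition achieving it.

Each bag holds 4 vertices, so the decomposition has width 3, which upper-bounds the treewidth. Conversely, {1, 2, 3, 7} is a clique of size 4, and the vertices of any clique must share a bag in every tree decomposition; so some bag has ≥ 4 vertices and tw(G) ≥ 3. Hence tw(G) = 3 exactly.

Treewidth 3.
One optimal decomposition is:
Bags: B1 = {1, 2, 4, 7}  B2 = {2, 4, 6, 7}  B3 = {1, 2, 3, 7}  B4 = {4, 5, 6, 7}
Tree: B1–B2, B1–B3, B2–B4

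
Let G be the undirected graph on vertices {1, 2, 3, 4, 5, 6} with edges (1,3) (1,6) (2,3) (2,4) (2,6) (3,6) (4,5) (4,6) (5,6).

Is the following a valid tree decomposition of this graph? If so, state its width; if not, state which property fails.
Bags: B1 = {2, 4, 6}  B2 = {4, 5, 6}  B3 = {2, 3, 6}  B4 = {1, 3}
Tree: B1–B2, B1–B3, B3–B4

A tree decomposition must satisfy three properties: every vertex lies in some bag; for every edge, both endpoints lie together in some bag; and for every vertex, the bags containing it form a connected subtree. Here edge (6,1) lies in no bag, so the decomposition is invalid.

No — edge (6,1) lies in no bag.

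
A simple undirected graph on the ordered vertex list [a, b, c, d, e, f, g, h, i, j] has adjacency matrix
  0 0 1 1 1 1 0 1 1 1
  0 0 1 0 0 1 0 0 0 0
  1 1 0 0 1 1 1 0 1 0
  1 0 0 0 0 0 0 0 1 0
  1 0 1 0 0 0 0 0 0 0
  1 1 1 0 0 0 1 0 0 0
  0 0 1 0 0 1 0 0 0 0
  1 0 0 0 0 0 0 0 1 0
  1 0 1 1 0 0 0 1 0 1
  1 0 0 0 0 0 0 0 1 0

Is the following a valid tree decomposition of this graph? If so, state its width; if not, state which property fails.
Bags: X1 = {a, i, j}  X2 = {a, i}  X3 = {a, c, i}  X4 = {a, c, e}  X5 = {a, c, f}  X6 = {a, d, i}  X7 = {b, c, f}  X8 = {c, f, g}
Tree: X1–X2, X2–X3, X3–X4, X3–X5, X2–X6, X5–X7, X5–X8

A tree decomposition must satisfy three properties: every vertex lies in some bag; for every edge, both endpoints lie together in some bag; and for every vertex, the bags containing it form a connected subtree. Here vertex h appears in no bag, so the decomposition is invalid.

No — vertex h appears in no bag.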